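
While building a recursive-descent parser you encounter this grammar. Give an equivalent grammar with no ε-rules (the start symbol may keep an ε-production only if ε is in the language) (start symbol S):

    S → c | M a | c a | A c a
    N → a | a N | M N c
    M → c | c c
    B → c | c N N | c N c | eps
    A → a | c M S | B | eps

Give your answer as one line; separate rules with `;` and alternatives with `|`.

Nullable nonterminals: {A, B}.
ε ∉ L(G), so no ε-production is kept.

S → c | M a | c a | A c a; N → a | a N | M N c; M → c | c c; B → c | c N N | c N c; A → a | c M S | B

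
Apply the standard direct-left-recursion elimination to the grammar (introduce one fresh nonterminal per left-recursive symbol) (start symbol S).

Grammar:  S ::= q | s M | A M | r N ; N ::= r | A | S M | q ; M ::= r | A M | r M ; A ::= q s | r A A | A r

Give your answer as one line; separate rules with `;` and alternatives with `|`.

S ::= q | s M | A M | r N; N ::= r | A | S M | q; M ::= r | A M | r M; A ::= q s A' | r A A A'; A' ::= r A' | ε

A is directly left-recursive.
For A: α = {r}, β = {q s, r A A}. Rewrite as A → β A' and A' → α A' | ε.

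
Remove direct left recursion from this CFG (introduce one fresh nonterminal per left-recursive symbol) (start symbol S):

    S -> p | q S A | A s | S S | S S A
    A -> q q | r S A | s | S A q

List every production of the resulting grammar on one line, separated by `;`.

Left recursion appears on S.
For S: α = {S, S A}, β = {p, q S A, A s}. Rewrite as S → β S' and S' → α S' | ε.

S -> p S' | q S A S' | A s S'; A -> q q | r S A | s | S A q; S' -> S S' | S A S' | ε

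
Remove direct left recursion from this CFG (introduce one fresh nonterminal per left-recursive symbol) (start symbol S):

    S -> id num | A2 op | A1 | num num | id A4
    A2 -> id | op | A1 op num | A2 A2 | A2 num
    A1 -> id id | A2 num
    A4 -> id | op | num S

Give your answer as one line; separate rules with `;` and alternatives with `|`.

S -> id num | A2 op | A1 | num num | id A4; A2 -> id A2' | op A2' | A1 op num A2'; A1 -> id id | A2 num; A4 -> id | op | num S; A2' -> A2 A2' | num A2' | ε

A2 is directly left-recursive.
For A2: α = {A2, num}, β = {id, op, A1 op num}. Rewrite as A2 → β A2' and A2' → α A2' | ε.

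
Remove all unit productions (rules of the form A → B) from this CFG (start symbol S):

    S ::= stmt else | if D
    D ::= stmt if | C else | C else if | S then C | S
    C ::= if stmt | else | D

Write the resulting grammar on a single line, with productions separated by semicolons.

Unit pairs: C ⇒* {D, S}; D ⇒* {S}.
For each unit pair (A, B), copy every non-unit production of B to A, then drop all unit productions.

S ::= stmt else | if D; D ::= stmt else | if D | stmt if | C else | C else if | S then C; C ::= stmt else | if D | if stmt | else | stmt if | C else | C else if | S then C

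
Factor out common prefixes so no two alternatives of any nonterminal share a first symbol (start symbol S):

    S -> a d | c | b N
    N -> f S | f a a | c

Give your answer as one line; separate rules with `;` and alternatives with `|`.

S -> a d | c | b N; N -> c | f N'; N' -> S | a a

N has alternatives sharing prefix 'f': factor to N → f N' with N' → S | a a.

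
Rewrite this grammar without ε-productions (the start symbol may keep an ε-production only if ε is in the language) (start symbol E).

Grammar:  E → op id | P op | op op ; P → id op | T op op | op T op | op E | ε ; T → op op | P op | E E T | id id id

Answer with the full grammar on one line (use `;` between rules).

E → op id | P op | op | op op; P → id op | T op op | op T op | op E; T → op op | P op | op | E E T | id id id

The nullable symbols are {P}.
ε ∉ L(G), so no ε-production is kept.
For each production, add variants omitting each subset of nullable occurrences: E → P op gives P op | op. T → P op gives P op | op.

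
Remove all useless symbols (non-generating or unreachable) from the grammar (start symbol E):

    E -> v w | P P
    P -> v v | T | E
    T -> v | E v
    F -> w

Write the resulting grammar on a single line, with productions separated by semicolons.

E -> v w | P P; P -> v v | T | E; T -> v | E v

Generating nonterminals: {E, F, P, T}.
Reachable from E after that: {E, P, T}.
Removed useless symbols: {F} and every production mentioning them.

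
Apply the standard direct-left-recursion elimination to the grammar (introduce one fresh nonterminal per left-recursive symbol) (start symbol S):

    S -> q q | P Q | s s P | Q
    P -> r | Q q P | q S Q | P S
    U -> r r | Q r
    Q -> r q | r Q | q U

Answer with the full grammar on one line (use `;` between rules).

Left recursion appears on P.
For P: α = {S}, β = {r, Q q P, q S Q}. Rewrite as P → β P' and P' → α P' | ε.

S -> q q | P Q | s s P | Q; P -> r P' | Q q P P' | q S Q P'; U -> r r | Q r; Q -> r q | r Q | q U; P' -> S P' | epsilon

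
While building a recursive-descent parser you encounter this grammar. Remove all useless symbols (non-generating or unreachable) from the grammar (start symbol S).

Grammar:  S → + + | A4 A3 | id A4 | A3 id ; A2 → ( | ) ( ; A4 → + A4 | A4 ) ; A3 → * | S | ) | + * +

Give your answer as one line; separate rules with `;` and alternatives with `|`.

Generating nonterminals: {A2, A3, S}.
Reachable from S after that: {A3, S}.
Removed useless symbols: {A2, A4} and every production mentioning them.

S → + + | A3 id; A3 → * | S | ) | + * +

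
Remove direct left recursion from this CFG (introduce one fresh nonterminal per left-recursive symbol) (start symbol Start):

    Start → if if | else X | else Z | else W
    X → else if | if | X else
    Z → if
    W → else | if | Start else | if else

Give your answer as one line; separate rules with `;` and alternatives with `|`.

Start → if if | else X | else Z | else W; X → else if X1 | if X1; Z → if; W → else | if | Start else | if else; X1 → else X1 | epsilon

Directly left-recursive nonterminal: X.
For X: α = {else}, β = {else if, if}. Rewrite as X → β X1 and X1 → α X1 | ε.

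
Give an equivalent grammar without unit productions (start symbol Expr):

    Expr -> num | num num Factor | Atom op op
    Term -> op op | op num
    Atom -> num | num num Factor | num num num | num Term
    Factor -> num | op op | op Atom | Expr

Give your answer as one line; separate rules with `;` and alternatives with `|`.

Expr -> num | num num Factor | Atom op op; Term -> op op | op num; Atom -> num | num num Factor | num num num | num Term; Factor -> num | op op | op Atom | num num Factor | Atom op op

Unit pairs: Factor ⇒* {Expr}.
For each unit pair (A, B), copy every non-unit production of B to A, then drop all unit productions.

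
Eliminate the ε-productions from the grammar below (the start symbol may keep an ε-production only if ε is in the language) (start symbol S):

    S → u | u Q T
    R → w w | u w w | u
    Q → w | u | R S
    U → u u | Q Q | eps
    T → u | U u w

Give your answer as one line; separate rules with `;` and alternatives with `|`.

S → u | u Q T; R → w w | u w w | u; Q → w | u | R S; U → u u | Q Q; T → u | U u w | u w

Nullable set = {U}.
ε ∉ L(G), so no ε-production is kept.
Add the nullable-subset variants: T → U u w gives U u w | u w.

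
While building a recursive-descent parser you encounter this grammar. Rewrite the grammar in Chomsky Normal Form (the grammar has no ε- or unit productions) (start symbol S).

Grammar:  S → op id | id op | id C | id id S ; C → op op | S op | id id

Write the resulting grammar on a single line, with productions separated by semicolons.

Introduce a nonterminal for each terminal appearing in a rule of length ≥ 2: X1 → op, X2 → id.
Binarize each right-hand side of length ≥ 3 by chaining fresh nonterminals (Y1, Y2, …): affected rules were S → X2 X2 S.

S → X1 X2 | X2 X1 | X2 C | X2 Y1; C → X1 X1 | S X1 | X2 X2; X1 → op; X2 → id; Y1 → X2 S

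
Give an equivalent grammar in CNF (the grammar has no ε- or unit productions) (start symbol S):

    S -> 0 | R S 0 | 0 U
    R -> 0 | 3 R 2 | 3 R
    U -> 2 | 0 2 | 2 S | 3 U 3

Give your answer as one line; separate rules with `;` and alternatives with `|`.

S -> 0 | R Y1 | X1 U; R -> 0 | X2 Y2 | X2 R; U -> 2 | X1 X3 | X3 S | X2 Y3; X1 -> 0; X2 -> 3; X3 -> 2; Y1 -> S X1; Y2 -> R X3; Y3 -> U X2

Introduce a nonterminal for each terminal appearing in a rule of length ≥ 2: X1 → 0, X2 → 3, X3 → 2.
Binarize each right-hand side of length ≥ 3 by chaining fresh nonterminals (Y1, Y2, …): affected rules were S → R S X1; R → X2 R X3; U → X2 U X2.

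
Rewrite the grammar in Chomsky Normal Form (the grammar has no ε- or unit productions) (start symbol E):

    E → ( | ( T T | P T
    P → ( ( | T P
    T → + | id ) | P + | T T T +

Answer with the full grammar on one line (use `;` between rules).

E → ( | X1 Y1 | P T; P → X1 X1 | T P; T → + | X2 X3 | P X4 | T Y2; X1 → (; X2 → id; X3 → ); X4 → +; Y1 → T T; Y2 → T Y3; Y3 → T X4

Introduce a nonterminal for each terminal appearing in a rule of length ≥ 2: X1 → (, X2 → id, X3 → ), X4 → +.
Binarize each right-hand side of length ≥ 3 by chaining fresh nonterminals (Y1, Y2, …): affected rules were E → X1 T T; T → T T T X4.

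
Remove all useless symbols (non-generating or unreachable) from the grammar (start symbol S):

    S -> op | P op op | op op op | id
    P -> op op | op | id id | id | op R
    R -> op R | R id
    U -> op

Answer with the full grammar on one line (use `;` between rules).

S -> op | P op op | op op op | id; P -> op op | op | id id | id

Generating nonterminals: {P, S, U}.
Reachable from S after that: {P, S}.
Removed useless symbols: {R, U} and every production mentioning them.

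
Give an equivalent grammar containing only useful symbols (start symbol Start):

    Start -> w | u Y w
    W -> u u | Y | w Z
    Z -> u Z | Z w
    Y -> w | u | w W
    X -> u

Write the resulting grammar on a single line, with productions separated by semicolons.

Start -> w | u Y w; W -> u u | Y; Y -> w | u | w W

Generating nonterminals: {Start, W, X, Y}.
Reachable from Start after that: {Start, W, Y}.
Removed useless symbols: {X, Z} and every production mentioning them.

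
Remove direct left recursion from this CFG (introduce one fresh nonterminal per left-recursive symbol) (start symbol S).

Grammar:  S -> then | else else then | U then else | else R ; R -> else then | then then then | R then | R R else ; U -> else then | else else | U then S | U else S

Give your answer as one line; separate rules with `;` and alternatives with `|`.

R, U are directly left-recursive.
For R: α = {then, R else}, β = {else then, then then then}. Rewrite as R → β R' and R' → α R' | ε.
For U: α = {then S, else S}, β = {else then, else else}. Rewrite as U → β U' and U' → α U' | ε.

S -> then | else else then | U then else | else R; R -> else then R' | then then then R'; U -> else then U' | else else U'; R' -> then R' | R else R' | eps; U' -> then S U' | else S U' | eps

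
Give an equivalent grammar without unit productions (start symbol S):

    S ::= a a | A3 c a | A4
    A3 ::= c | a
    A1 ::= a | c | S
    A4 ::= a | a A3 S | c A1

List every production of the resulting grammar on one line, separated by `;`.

S ::= a | a A3 S | c A1 | a a | A3 c a; A3 ::= c | a; A1 ::= a | a A3 S | c A1 | c | a a | A3 c a; A4 ::= a | a A3 S | c A1

Unit pairs: A1 ⇒* {A4, S}; S ⇒* {A4}.
Replace each nonterminal's rules with the union of the non-unit rules of every nonterminal it unit-derives.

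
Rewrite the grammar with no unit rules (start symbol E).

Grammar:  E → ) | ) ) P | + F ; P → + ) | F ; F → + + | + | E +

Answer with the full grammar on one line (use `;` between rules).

E → ) | ) ) P | + F; P → + + | + | E + | + ); F → + + | + | E +

Unit pairs: P ⇒* {F}.
For every A with A ⇒* B via unit rules, add B's non-unit alternatives to A; then delete every rule of the form X → Y.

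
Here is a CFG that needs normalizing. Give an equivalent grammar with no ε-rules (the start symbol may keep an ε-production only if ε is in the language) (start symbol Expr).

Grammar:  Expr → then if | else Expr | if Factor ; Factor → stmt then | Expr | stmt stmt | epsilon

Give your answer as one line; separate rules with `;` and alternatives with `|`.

The nullable symbols are {Factor}.
ε ∉ L(G), so no ε-production is kept.
Add the nullable-subset variants: Expr → if Factor gives if Factor | if.

Expr → then if | else Expr | if Factor | if; Factor → stmt then | Expr | stmt stmt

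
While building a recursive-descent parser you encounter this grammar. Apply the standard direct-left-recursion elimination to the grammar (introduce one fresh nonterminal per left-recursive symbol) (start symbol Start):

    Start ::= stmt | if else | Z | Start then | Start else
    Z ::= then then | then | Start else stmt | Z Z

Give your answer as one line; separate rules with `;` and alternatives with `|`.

Start ::= stmt Start1 | if else Start1 | Z Start1; Z ::= then then Z1 | then Z1 | Start else stmt Z1; Start1 ::= then Start1 | else Start1 | ε; Z1 ::= Z Z1 | ε

Start, Z are directly left-recursive.
For Start: α = {then, else}, β = {stmt, if else, Z}. Rewrite as Start → β Start1 and Start1 → α Start1 | ε.
For Z: α = {Z}, β = {then then, then, Start else stmt}. Rewrite as Z → β Z1 and Z1 → α Z1 | ε.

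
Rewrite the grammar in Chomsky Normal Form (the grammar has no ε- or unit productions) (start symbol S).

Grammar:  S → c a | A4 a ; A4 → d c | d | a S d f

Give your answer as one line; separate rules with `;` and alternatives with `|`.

Introduce a nonterminal for each terminal appearing in a rule of length ≥ 2: X1 → c, X2 → a, X3 → d, X4 → f.
Binarize each right-hand side of length ≥ 3 by chaining fresh nonterminals (Y1, Y2, …): affected rules were A4 → X2 S X3 X4.

S → X1 X2 | A4 X2; A4 → X3 X1 | d | X2 Y1; X1 → c; X2 → a; X3 → d; X4 → f; Y1 → S Y2; Y2 → X3 X4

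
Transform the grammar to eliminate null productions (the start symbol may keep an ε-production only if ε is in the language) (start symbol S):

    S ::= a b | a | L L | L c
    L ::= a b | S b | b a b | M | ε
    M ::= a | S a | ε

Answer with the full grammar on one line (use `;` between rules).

S ::= a b | a | L L | L | L c | c | ε; L ::= a b | S b | b | b a b | M; M ::= a | S a

Nullable nonterminals: {L, M, S}.
ε ∈ L(G) since S is nullable, so keep S → ε.
Expand every rule over subsets of its nullable positions: S → L L gives L L | L. S → L c gives L c | c. L → S b gives S b | b.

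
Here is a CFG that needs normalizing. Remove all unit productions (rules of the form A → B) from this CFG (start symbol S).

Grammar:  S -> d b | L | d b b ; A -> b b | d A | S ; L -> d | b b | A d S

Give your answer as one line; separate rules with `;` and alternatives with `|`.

S -> d | b b | A d S | d b | d b b; A -> d | b b | A d S | d b | d b b | d A; L -> d | b b | A d S

Unit pairs: A ⇒* {L, S}; S ⇒* {L}.
For every A with A ⇒* B via unit rules, add B's non-unit alternatives to A; then delete every rule of the form X → Y.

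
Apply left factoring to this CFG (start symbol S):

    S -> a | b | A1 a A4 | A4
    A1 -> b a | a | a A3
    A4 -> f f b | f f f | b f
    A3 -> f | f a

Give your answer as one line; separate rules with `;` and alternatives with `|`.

A1 has alternatives sharing prefix 'a': factor to A1 → a A1' with A1' → ε | A3.
A4 has alternatives sharing prefix 'f f': factor to A4 → f f A4' with A4' → b | f.
A3 has alternatives sharing prefix 'f': factor to A3 → f A3' with A3' → ε | a.

S -> a | b | A1 a A4 | A4; A1 -> b a | a A1'; A4 -> b f | f f A4'; A3 -> f A3'; A1' -> ε | A3; A4' -> b | f; A3' -> ε | a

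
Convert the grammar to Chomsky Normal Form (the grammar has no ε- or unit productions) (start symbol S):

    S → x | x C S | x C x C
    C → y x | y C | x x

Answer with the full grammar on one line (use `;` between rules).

Introduce a nonterminal for each terminal appearing in a rule of length ≥ 2: X1 → x, X2 → y.
Binarize each right-hand side of length ≥ 3 by chaining fresh nonterminals (Y1, Y2, …): affected rules were S → X1 C S; S → X1 C X1 C.

S → x | X1 Y1 | X1 Y2; C → X2 X1 | X2 C | X1 X1; X1 → x; X2 → y; Y1 → C S; Y2 → C Y3; Y3 → X1 C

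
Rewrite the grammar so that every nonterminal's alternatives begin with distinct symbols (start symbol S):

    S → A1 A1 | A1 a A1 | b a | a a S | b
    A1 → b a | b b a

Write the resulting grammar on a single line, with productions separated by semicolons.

S → a a S | A1 S' | b S''; A1 → b A1'; S' → A1 | a A1; S'' → a | ε; A1' → a | b a

S has alternatives sharing prefix 'A1': factor to S → A1 S' with S' → A1 | a A1.
S has alternatives sharing prefix 'b': factor to S → b S'' with S'' → a | ε.
A1 has alternatives sharing prefix 'b': factor to A1 → b A1' with A1' → a | b a.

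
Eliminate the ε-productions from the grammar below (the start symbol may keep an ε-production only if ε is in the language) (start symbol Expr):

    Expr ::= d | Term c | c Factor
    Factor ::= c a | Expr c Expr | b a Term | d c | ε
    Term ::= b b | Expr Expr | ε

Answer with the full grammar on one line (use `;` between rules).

Nullable nonterminals: {Factor, Term}.
ε ∉ L(G), so no ε-production is kept.
Expand every rule over subsets of its nullable positions: Expr → Term c gives Term c | c. Factor → b a Term gives b a Term | b a.

Expr ::= d | Term c | c | c Factor; Factor ::= c a | Expr c Expr | b a Term | b a | d c; Term ::= b b | Expr Expr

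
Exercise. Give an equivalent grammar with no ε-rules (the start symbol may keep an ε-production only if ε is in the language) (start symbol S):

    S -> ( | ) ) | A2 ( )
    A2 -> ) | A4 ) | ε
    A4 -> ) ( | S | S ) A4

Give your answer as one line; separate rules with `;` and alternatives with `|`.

Nullable set = {A2}.
ε ∉ L(G), so no ε-production is kept.
Add the nullable-subset variants: S → A2 ( ) gives A2 ( ) | ( ).

S -> ( | ) ) | A2 ( ) | ( ); A2 -> ) | A4 ); A4 -> ) ( | S | S ) A4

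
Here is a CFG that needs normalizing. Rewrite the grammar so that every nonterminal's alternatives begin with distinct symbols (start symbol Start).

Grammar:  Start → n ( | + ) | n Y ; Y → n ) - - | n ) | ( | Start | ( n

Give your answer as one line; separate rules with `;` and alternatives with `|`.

Start → + ) | n Start1; Y → Start | n ) Y1 | ( Y2; Start1 → ( | Y; Y1 → - - | ε; Y2 → ε | n

Start has alternatives sharing prefix 'n': factor to Start → n Start1 with Start1 → ( | Y.
Y has alternatives sharing prefix 'n )': factor to Y → n ) Y1 with Y1 → - - | ε.
Y has alternatives sharing prefix '(': factor to Y → ( Y2 with Y2 → ε | n.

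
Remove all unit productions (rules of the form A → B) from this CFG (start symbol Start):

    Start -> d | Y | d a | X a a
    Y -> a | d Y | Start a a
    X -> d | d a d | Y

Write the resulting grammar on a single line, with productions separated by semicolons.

Unit pairs: Start ⇒* {Y}; X ⇒* {Y}.
For each unit pair (A, B), copy every non-unit production of B to A, then drop all unit productions.

Start -> d | d a | X a a | a | d Y | Start a a; Y -> a | d Y | Start a a; X -> d | d a d | a | d Y | Start a a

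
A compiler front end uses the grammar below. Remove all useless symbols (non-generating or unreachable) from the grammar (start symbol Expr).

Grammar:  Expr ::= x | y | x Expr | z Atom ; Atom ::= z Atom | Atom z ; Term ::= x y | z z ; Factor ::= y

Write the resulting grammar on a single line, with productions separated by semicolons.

Generating nonterminals: {Expr, Factor, Term}.
Reachable from Expr after that: {Expr}.
Removed useless symbols: {Atom, Factor, Term} and every production mentioning them.

Expr ::= x | y | x Expr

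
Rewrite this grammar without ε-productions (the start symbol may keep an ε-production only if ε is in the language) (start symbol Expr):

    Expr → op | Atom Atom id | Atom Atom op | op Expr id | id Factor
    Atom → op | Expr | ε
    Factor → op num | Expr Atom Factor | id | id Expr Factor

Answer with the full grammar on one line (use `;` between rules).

Expr → op | Atom Atom id | Atom id | id | Atom Atom op | Atom op | op Expr id | id Factor; Atom → op | Expr; Factor → op num | Expr Atom Factor | Expr Factor | id | id Expr Factor

Nullable nonterminals: {Atom}.
ε ∉ L(G), so no ε-production is kept.
For each production, add variants omitting each subset of nullable occurrences: Expr → Atom Atom id gives Atom Atom id | Atom id | id. Expr → Atom Atom op gives Atom Atom op | Atom op. Factor → Expr Atom Factor gives Expr Atom Factor | Expr Factor.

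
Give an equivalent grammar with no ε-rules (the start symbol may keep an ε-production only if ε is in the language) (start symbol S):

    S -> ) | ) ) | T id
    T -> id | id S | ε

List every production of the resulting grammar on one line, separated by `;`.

The nullable symbols are {T}.
ε ∉ L(G), so no ε-production is kept.
For each production, add variants omitting each subset of nullable occurrences: S → T id gives T id | id.

S -> ) | ) ) | T id | id; T -> id | id S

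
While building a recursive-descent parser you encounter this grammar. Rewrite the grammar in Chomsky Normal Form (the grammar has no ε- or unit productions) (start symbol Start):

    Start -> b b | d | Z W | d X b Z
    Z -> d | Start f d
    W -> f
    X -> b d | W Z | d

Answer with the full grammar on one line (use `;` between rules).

Introduce a nonterminal for each terminal appearing in a rule of length ≥ 2: X1 → b, X2 → d, X3 → f.
Binarize each right-hand side of length ≥ 3 by chaining fresh nonterminals (Y1, Y2, …): affected rules were Start → X2 X X1 Z; Z → Start X3 X2.

Start -> X1 X1 | d | Z W | X2 Y1; Z -> d | Start Y3; W -> f; X -> X1 X2 | W Z | d; X1 -> b; X2 -> d; X3 -> f; Y1 -> X Y2; Y2 -> X1 Z; Y3 -> X3 X2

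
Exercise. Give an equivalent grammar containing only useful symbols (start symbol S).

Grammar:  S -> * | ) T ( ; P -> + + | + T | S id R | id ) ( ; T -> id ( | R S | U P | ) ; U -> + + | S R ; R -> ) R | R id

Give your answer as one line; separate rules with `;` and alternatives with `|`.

S -> * | ) T (; P -> + + | + T | id ) (; T -> id ( | U P | ); U -> + +

Generating nonterminals: {P, S, T, U}.
Reachable from S after that: {P, S, T, U}.
Removed useless symbols: {R} and every production mentioning them.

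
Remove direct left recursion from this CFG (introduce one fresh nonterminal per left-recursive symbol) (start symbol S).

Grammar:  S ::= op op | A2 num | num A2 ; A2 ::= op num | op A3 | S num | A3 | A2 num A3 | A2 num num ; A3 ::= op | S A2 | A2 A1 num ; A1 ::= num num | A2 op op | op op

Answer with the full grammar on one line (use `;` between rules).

S ::= op op | A2 num | num A2; A2 ::= op num A2' | op A3 A2' | S num A2' | A3 A2'; A3 ::= op | S A2 | A2 A1 num; A1 ::= num num | A2 op op | op op; A2' ::= num A3 A2' | num num A2' | eps

Directly left-recursive nonterminal: A2.
For A2: α = {num A3, num num}, β = {op num, op A3, S num, A3}. Rewrite as A2 → β A2' and A2' → α A2' | ε.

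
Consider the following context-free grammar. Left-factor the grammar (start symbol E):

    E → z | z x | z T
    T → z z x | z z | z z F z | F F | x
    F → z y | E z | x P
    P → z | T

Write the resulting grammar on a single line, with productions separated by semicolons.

E has alternatives sharing prefix 'z': factor to E → z E' with E' → ε | x | T.
T has alternatives sharing prefix 'z z': factor to T → z z T' with T' → x | ε | F z.

E → z E'; T → F F | x | z z T'; F → z y | E z | x P; P → z | T; E' → eps | x | T; T' → x | eps | F z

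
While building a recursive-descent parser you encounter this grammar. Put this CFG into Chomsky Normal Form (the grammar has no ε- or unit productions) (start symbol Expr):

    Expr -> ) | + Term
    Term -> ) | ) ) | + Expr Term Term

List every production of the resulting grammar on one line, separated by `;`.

Introduce a nonterminal for each terminal appearing in a rule of length ≥ 2: X1 → +, X2 → ).
Binarize each right-hand side of length ≥ 3 by chaining fresh nonterminals (Y1, Y2, …): affected rules were Term → X1 Expr Term Term.

Expr -> ) | X1 Term; Term -> ) | X2 X2 | X1 Y1; X1 -> +; X2 -> ); Y1 -> Expr Y2; Y2 -> Term Term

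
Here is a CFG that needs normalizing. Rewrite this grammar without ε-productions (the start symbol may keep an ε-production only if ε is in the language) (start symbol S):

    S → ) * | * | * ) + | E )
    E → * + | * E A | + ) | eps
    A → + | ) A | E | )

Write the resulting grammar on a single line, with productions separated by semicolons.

Nullable set = {A, E}.
ε ∉ L(G), so no ε-production is kept.
Expand every rule over subsets of its nullable positions: S → E ) gives E ) | ). E → * E A gives * E A | * E | * A | *. A → ) A gives ) A | ).

S → ) * | * | * ) + | E ) | ); E → * + | * E A | * E | * A | * | + ); A → + | ) A | ) | E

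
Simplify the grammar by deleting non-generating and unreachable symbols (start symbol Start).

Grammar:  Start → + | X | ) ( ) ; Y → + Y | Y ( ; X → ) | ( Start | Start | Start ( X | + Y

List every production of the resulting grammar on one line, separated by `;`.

Generating nonterminals: {Start, X}.
Reachable from Start after that: {Start, X}.
Removed useless symbols: {Y} and every production mentioning them.

Start → + | X | ) ( ); X → ) | ( Start | Start | Start ( X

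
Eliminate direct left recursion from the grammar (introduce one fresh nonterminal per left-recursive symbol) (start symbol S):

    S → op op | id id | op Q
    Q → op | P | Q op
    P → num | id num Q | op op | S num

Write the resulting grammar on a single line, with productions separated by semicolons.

Left recursion appears on Q.
For Q: α = {op}, β = {op, P}. Rewrite as Q → β Q' and Q' → α Q' | ε.

S → op op | id id | op Q; Q → op Q' | P Q'; P → num | id num Q | op op | S num; Q' → op Q' | ε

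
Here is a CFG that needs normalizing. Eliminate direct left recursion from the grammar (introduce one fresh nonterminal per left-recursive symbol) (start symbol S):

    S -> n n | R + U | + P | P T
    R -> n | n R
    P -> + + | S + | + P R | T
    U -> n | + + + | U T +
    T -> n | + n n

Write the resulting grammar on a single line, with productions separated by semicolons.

Directly left-recursive nonterminal: U.
For U: α = {T +}, β = {n, + + +}. Rewrite as U → β U' and U' → α U' | ε.

S -> n n | R + U | + P | P T; R -> n | n R; P -> + + | S + | + P R | T; U -> n U' | + + + U'; T -> n | + n n; U' -> T + U' | epsilon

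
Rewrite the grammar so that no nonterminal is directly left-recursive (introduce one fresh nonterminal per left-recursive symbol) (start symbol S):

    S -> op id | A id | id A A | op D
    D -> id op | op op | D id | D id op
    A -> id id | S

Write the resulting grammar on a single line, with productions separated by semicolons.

S -> op id | A id | id A A | op D; D -> id op D' | op op D'; A -> id id | S; D' -> id D' | id op D' | ε

Directly left-recursive nonterminal: D.
For D: α = {id, id op}, β = {id op, op op}. Rewrite as D → β D' and D' → α D' | ε.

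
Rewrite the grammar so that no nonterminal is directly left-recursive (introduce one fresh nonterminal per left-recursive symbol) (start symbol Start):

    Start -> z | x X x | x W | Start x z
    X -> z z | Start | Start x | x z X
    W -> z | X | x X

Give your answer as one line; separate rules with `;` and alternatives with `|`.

Start is directly left-recursive.
For Start: α = {x z}, β = {z, x X x, x W}. Rewrite as Start → β Start1 and Start1 → α Start1 | ε.

Start -> z Start1 | x X x Start1 | x W Start1; X -> z z | Start | Start x | x z X; W -> z | X | x X; Start1 -> x z Start1 | ε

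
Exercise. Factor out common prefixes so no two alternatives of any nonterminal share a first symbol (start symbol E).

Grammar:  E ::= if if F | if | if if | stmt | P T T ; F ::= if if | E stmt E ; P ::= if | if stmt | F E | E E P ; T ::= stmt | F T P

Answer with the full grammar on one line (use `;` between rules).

E ::= stmt | P T T | if E'; F ::= if if | E stmt E; P ::= F E | E E P | if P'; T ::= stmt | F T P; E' ::= ε | if E''; P' ::= ε | stmt; E'' ::= F | ε

E has alternatives sharing prefix 'if': factor to E → if E' with E' → if F | ε | if.
P has alternatives sharing prefix 'if': factor to P → if P' with P' → ε | stmt.
E' has alternatives sharing prefix 'if': factor to E' → if E'' with E'' → F | ε.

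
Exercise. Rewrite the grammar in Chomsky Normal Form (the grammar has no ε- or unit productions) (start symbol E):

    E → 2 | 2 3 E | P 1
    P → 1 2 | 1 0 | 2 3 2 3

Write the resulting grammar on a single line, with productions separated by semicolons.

E → 2 | X1 Y1 | P X3; P → X3 X1 | X3 X4 | X1 Y2; X1 → 2; X2 → 3; X3 → 1; X4 → 0; Y1 → X2 E; Y2 → X2 Y3; Y3 → X1 X2

Introduce a nonterminal for each terminal appearing in a rule of length ≥ 2: X1 → 2, X2 → 3, X3 → 1, X4 → 0.
Binarize each right-hand side of length ≥ 3 by chaining fresh nonterminals (Y1, Y2, …): affected rules were E → X1 X2 E; P → X1 X2 X1 X2.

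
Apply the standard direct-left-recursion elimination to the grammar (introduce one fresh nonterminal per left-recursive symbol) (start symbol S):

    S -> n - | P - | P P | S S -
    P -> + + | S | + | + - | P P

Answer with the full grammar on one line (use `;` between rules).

S -> n - S' | P - S' | P P S'; P -> + + P' | S P' | + P' | + - P'; S' -> S - S' | ε; P' -> P P' | ε

S, P are directly left-recursive.
For S: α = {S -}, β = {n -, P -, P P}. Rewrite as S → β S' and S' → α S' | ε.
For P: α = {P}, β = {+ +, S, +, + -}. Rewrite as P → β P' and P' → α P' | ε.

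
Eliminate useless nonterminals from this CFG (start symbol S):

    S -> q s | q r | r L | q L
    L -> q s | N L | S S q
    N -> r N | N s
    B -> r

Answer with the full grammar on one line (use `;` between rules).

S -> q s | q r | r L | q L; L -> q s | S S q

Generating nonterminals: {B, L, S}.
Reachable from S after that: {L, S}.
Removed useless symbols: {B, N} and every production mentioning them.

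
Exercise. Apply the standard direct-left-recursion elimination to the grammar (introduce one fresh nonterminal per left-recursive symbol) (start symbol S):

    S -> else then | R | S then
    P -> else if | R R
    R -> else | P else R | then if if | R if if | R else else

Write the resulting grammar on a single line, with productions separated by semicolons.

S -> else then S' | R S'; P -> else if | R R; R -> else R' | P else R R' | then if if R'; S' -> then S' | eps; R' -> if if R' | else else R' | eps

Left recursion appears on S, R.
For S: α = {then}, β = {else then, R}. Rewrite as S → β S' and S' → α S' | ε.
For R: α = {if if, else else}, β = {else, P else R, then if if}. Rewrite as R → β R' and R' → α R' | ε.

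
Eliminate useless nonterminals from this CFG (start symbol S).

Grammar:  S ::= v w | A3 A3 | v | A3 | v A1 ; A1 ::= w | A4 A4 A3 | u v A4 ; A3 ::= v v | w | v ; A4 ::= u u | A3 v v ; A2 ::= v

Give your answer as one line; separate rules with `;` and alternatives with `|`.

S ::= v w | A3 A3 | v | A3 | v A1; A1 ::= w | A4 A4 A3 | u v A4; A3 ::= v v | w | v; A4 ::= u u | A3 v v

Generating nonterminals: {A1, A2, A3, A4, S}.
Reachable from S after that: {A1, A3, A4, S}.
Removed useless symbols: {A2} and every production mentioning them.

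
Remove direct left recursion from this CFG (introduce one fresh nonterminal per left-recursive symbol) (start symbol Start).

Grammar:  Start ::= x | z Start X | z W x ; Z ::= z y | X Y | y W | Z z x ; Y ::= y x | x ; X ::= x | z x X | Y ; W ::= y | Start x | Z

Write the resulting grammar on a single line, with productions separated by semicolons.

Z is directly left-recursive.
For Z: α = {z x}, β = {z y, X Y, y W}. Rewrite as Z → β Z1 and Z1 → α Z1 | ε.

Start ::= x | z Start X | z W x; Z ::= z y Z1 | X Y Z1 | y W Z1; Y ::= y x | x; X ::= x | z x X | Y; W ::= y | Start x | Z; Z1 ::= z x Z1 | eps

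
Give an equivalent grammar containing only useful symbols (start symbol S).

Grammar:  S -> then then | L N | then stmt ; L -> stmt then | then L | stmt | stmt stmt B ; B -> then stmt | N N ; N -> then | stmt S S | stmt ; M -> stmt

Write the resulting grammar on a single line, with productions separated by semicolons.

S -> then then | L N | then stmt; L -> stmt then | then L | stmt | stmt stmt B; B -> then stmt | N N; N -> then | stmt S S | stmt

Generating nonterminals: {B, L, M, N, S}.
Reachable from S after that: {B, L, N, S}.
Removed useless symbols: {M} and every production mentioning them.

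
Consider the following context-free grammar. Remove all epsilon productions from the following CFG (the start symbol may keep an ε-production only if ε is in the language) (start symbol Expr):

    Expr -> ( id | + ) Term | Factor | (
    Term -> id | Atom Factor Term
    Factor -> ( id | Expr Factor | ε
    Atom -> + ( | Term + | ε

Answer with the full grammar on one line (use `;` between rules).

Expr -> ( id | + ) Term | Factor | ( | ε; Term -> id | Atom Factor Term | Atom Term | Factor Term; Factor -> ( id | Expr Factor | Expr; Atom -> + ( | Term +

The nullable symbols are {Atom, Expr, Factor}.
ε ∈ L(G) since Expr is nullable, so keep Expr → ε.
Add the nullable-subset variants: Term → Atom Factor Term gives Atom Factor Term | Atom Term | Factor Term. Factor → Expr Factor gives Expr Factor | Expr.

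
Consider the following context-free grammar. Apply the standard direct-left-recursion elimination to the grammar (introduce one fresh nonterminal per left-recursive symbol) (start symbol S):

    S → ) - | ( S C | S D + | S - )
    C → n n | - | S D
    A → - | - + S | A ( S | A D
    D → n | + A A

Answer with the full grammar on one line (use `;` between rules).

S, A are directly left-recursive.
For S: α = {D +, - )}, β = {) -, ( S C}. Rewrite as S → β S' and S' → α S' | ε.
For A: α = {( S, D}, β = {-, - + S}. Rewrite as A → β A' and A' → α A' | ε.

S → ) - S' | ( S C S'; C → n n | - | S D; A → - A' | - + S A'; D → n | + A A; S' → D + S' | - ) S' | ε; A' → ( S A' | D A' | ε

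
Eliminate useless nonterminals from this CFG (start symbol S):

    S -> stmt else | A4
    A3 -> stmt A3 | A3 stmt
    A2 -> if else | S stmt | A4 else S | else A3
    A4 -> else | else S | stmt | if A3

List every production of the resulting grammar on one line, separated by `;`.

Generating nonterminals: {A2, A4, S}.
Reachable from S after that: {A4, S}.
Removed useless symbols: {A2, A3} and every production mentioning them.

S -> stmt else | A4; A4 -> else | else S | stmt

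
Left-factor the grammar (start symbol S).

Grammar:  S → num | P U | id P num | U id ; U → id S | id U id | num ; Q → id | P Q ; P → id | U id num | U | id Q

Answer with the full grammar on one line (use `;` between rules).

S → num | P U | id P num | U id; U → num | id U'; Q → id | P Q; P → id P' | U P''; U' → S | U id; P' → ε | Q; P'' → id num | ε

U has alternatives sharing prefix 'id': factor to U → id U' with U' → S | U id.
P has alternatives sharing prefix 'id': factor to P → id P' with P' → ε | Q.
P has alternatives sharing prefix 'U': factor to P → U P'' with P'' → id num | ε.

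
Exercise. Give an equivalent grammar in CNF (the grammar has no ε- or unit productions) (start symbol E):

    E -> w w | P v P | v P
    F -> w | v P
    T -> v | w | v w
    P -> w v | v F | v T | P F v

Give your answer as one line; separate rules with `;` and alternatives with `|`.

Introduce a nonterminal for each terminal appearing in a rule of length ≥ 2: X1 → w, X2 → v.
Binarize each right-hand side of length ≥ 3 by chaining fresh nonterminals (Y1, Y2, …): affected rules were E → P X2 P; P → P F X2.

E -> X1 X1 | P Y1 | X2 P; F -> w | X2 P; T -> v | w | X2 X1; P -> X1 X2 | X2 F | X2 T | P Y2; X1 -> w; X2 -> v; Y1 -> X2 P; Y2 -> F X2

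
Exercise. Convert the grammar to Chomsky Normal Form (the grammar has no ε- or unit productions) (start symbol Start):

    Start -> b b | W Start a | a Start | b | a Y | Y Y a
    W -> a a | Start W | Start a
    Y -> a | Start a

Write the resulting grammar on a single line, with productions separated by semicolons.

Start -> X1 X1 | W Y1 | X2 Start | b | X2 Y | Y Y2; W -> X2 X2 | Start W | Start X2; Y -> a | Start X2; X1 -> b; X2 -> a; Y1 -> Start X2; Y2 -> Y X2

Introduce a nonterminal for each terminal appearing in a rule of length ≥ 2: X1 → b, X2 → a.
Binarize each right-hand side of length ≥ 3 by chaining fresh nonterminals (Y1, Y2, …): affected rules were Start → W Start X2; Start → Y Y X2.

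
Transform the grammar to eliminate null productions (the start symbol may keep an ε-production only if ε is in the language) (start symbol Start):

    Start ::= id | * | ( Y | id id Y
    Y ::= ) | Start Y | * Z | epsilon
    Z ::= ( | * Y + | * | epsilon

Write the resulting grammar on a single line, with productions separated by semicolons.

Nullable set = {Y, Z}.
ε ∉ L(G), so no ε-production is kept.
For each production, add variants omitting each subset of nullable occurrences: Start → ( Y gives ( Y | (. Start → id id Y gives id id Y | id id. Y → Start Y gives Start Y | Start. Y → * Z gives * Z | *.

Start ::= id | * | ( Y | ( | id id Y | id id; Y ::= ) | Start Y | Start | * Z | *; Z ::= ( | * Y + | * + | *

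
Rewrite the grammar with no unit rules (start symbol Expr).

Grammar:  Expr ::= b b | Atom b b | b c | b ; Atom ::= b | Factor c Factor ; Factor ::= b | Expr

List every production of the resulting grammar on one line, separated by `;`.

Unit pairs: Factor ⇒* {Expr}.
For every A with A ⇒* B via unit rules, add B's non-unit alternatives to A; then delete every rule of the form X → Y.

Expr ::= b b | Atom b b | b c | b; Atom ::= b | Factor c Factor; Factor ::= b | b b | Atom b b | b c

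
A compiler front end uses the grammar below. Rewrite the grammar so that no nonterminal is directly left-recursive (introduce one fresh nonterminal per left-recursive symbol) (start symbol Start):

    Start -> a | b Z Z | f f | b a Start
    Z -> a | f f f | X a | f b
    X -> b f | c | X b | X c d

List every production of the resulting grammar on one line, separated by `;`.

Start -> a | b Z Z | f f | b a Start; Z -> a | f f f | X a | f b; X -> b f X1 | c X1; X1 -> b X1 | c d X1 | ε

X is directly left-recursive.
For X: α = {b, c d}, β = {b f, c}. Rewrite as X → β X1 and X1 → α X1 | ε.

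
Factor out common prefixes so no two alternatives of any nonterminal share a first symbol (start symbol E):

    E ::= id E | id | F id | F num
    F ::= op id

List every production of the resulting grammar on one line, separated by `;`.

E ::= id E' | F E''; F ::= op id; E' ::= E | ε; E'' ::= id | num

E has alternatives sharing prefix 'id': factor to E → id E' with E' → E | ε.
E has alternatives sharing prefix 'F': factor to E → F E'' with E'' → id | num.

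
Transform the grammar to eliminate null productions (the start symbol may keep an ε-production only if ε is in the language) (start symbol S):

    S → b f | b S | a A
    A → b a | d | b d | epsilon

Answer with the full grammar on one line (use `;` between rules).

The nullable symbols are {A}.
ε ∉ L(G), so no ε-production is kept.
Expand every rule over subsets of its nullable positions: S → a A gives a A | a.

S → b f | b S | a A | a; A → b a | d | b d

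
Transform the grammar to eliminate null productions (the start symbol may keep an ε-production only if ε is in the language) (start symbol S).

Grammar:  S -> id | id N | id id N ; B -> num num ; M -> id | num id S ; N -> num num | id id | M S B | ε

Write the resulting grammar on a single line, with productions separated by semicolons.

S -> id | id N | id id N | id id; B -> num num; M -> id | num id S; N -> num num | id id | M S B

The nullable symbols are {N}.
ε ∉ L(G), so no ε-production is kept.
For each production, add variants omitting each subset of nullable occurrences: S → id id N gives id id N | id id.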